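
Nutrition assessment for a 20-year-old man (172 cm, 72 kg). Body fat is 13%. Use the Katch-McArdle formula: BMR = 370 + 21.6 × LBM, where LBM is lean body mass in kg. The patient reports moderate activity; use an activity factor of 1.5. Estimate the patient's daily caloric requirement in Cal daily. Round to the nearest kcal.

2585 Cal daily

LBM = 72 × (1 − 0.13) = 62.64 kg. Katch-McArdle: BMR = 370 + 21.6 × 62.64 = 1723.024 kcal/day.
TEE = BMR × activity factor = 1723.024 × 1.5 = 2584.536 kcal/day.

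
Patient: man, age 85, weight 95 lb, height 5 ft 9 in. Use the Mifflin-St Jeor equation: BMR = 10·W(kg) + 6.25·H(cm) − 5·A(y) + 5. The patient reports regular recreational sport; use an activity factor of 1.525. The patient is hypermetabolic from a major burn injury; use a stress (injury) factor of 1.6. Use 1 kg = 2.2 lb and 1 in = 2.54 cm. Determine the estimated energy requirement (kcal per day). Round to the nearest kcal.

2702 kcal per day

Convert to metric: weight = 95 ÷ 2.2 = 43.1818 kg; height = (5×12 + 9) × 2.54 = 69 × 2.54 = 175.26 cm.
Mifflin-St Jeor (male): BMR = 10(43.1818) + 6.25(175.26) − 5(85) + 5 = 431.8182 + 1095.375 − 425 + 5 = 1107.1932 kcal/day.
TEE = BMR × activity factor = 1107.1932 × 1.525 = 1688.4696 kcal/day.
Apply stress factor: 1688.4696 × 1.6 = 2701.5514 kcal/day.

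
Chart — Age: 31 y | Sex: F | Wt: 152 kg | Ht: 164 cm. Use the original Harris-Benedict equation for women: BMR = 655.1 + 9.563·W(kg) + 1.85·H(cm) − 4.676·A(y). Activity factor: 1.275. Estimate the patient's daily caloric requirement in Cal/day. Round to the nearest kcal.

Harris-Benedict: BMR = 655.1 + 9.563(152) + 1.85(164) − 4.676(31) = 2267.12 kcal/day.
TEE = BMR × activity factor = 2267.12 × 1.275 = 2890.578 kcal/day.

2891 Cal/day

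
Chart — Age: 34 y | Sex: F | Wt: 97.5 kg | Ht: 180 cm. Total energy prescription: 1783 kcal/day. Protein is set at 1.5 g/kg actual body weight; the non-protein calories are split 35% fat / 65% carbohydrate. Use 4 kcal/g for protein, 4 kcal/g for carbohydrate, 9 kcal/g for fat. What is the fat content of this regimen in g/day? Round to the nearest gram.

Protein = 1.5 × 97.5 = 146.25 g → 146.25 × 4 = 585 kcal.
Non-protein calories = 1783 − 585 = 1198 kcal.
Fat: 35% × 1198 = 419.3 kcal; carbohydrate: 778.7 kcal.
Fat: 419.3 kcal ÷ 9 kcal/g = 46.5889 g.

47 g/day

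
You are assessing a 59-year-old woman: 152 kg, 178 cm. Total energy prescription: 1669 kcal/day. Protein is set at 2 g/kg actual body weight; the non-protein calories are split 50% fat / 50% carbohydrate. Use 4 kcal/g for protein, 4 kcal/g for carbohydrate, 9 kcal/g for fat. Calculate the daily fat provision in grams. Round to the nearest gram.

Protein = 2 × 152 = 304 g → 304 × 4 = 1216 kcal.
Non-protein calories = 1669 − 1216 = 453 kcal.
Fat: 50% × 453 = 226.5 kcal; carbohydrate: 226.5 kcal.
Fat: 226.5 kcal ÷ 9 kcal/g = 25.1667 g.

25 g/day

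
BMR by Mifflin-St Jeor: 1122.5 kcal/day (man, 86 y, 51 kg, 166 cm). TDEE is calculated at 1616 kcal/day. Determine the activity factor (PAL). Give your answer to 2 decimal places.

Activity factor = TEE ÷ BMR = 1616 ÷ 1122.5 = 1.44.

1.44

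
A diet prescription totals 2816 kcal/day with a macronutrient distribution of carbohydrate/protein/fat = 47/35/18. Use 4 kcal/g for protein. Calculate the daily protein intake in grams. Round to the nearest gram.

246 g/day

Protein energy = 35% × 2816 = 985.6 kcal.
At 4 kcal/g: 985.6 ÷ 4 = 246.4 g.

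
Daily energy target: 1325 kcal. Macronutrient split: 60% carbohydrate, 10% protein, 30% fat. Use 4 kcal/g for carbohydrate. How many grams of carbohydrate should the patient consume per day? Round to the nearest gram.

199 g/day

Carbohydrate energy = 60% × 1325 = 795 kcal.
At 4 kcal/g: 795 ÷ 4 = 198.75 g.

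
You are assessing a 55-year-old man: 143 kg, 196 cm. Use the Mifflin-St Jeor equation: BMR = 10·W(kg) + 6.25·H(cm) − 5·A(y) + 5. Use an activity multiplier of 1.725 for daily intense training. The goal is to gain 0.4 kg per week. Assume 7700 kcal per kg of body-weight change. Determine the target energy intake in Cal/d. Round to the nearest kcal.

Mifflin-St Jeor (male): BMR = 10(143) + 6.25(196) − 5(55) + 5 = 1430 + 1225 − 275 + 5 = 2385 kcal/day.
TEE = 2385 × 1.725 = 4114.125 kcal/day.
Required daily surplus = 0.4 × 7700 ÷ 7 = 440 kcal/day.
Target intake = 4114.125 + 440 = 4554.125 kcal/day.

4554 Cal/d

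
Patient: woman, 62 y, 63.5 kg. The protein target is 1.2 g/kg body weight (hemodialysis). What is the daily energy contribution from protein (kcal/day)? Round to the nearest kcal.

Protein = 1.2 g/kg × 63.5 kg = 76.2 g/day.
Protein energy = 76.2 g × 4 kcal/g = 304.8 kcal/day.

305 kcal/day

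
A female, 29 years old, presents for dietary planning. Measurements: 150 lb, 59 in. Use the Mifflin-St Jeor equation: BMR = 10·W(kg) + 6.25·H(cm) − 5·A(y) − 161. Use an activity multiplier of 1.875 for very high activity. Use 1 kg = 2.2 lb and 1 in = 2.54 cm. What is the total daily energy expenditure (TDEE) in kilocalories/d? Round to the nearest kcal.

2461 kilocalories/d

Convert to metric: weight = 150 ÷ 2.2 = 68.1818 kg; height = 59 × 2.54 = 149.86 cm.
Mifflin-St Jeor (female): BMR = 10(68.1818) + 6.25(149.86) − 5(29) − 161 = 681.8182 + 936.625 − 145 − 161 = 1312.4432 kcal/day.
TEE = BMR × activity factor = 1312.4432 × 1.875 = 2460.831 kcal/day.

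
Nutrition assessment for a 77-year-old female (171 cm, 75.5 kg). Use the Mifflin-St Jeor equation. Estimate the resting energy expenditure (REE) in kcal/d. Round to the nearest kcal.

1278 kcal/d

Mifflin-St Jeor (female): BMR = 10(75.5) + 6.25(171) − 5(77) − 161 = 755 + 1068.75 − 385 − 161 = 1277.75 kcal/day.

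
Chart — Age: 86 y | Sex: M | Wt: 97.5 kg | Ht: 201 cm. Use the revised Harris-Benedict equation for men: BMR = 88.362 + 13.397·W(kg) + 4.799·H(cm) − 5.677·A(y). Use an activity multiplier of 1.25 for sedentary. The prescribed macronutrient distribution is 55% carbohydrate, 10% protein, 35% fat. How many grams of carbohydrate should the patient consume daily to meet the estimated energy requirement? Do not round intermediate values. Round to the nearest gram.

Harris-Benedict: BMR = 88.362 + 13.397(97.5) + 4.799(201) − 5.677(86) = 1870.9465 kcal/day.
TEE = 1870.9465 × 1.25 = 2338.6831 kcal/day.
Carbohydrate energy = 55% × 2338.6831 = 1286.2757 kcal.
Carbohydrate = 1286.2757 ÷ 4 kcal/g = 321.5689 g.

322 g/day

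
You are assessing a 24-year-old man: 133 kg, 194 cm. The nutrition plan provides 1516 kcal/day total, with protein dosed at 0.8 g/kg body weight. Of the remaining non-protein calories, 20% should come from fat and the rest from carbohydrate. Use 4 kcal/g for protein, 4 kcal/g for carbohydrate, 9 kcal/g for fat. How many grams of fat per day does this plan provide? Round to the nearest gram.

Protein = 0.8 × 133 = 106.4 g → 106.4 × 4 = 425.6 kcal.
Non-protein calories = 1516 − 425.6 = 1090.4 kcal.
Fat: 20% × 1090.4 = 218.08 kcal; carbohydrate: 872.32 kcal.
Fat: 218.08 kcal ÷ 9 kcal/g = 24.2311 g.

24 g/day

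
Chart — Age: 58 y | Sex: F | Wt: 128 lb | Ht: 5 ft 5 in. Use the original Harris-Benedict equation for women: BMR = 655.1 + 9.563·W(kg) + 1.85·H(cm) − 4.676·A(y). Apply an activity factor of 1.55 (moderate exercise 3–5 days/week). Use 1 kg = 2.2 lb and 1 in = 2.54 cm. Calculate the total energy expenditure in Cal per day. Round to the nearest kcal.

Convert to metric: weight = 128 ÷ 2.2 = 58.1818 kg; height = (5×12 + 5) × 2.54 = 65 × 2.54 = 165.1 cm.
Harris-Benedict: BMR = 655.1 + 9.563(58.1818) + 1.85(165.1) − 4.676(58) = 1245.7197 kcal/day.
TEE = BMR × activity factor = 1245.7197 × 1.55 = 1930.8656 kcal/day.

1931 Cal per day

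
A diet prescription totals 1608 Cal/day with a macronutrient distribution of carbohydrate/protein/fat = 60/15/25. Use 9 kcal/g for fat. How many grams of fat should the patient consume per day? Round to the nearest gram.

Fat energy = 25% × 1608 = 402 kcal.
At 9 kcal/g: 402 ÷ 9 = 44.6667 g.

45 g/day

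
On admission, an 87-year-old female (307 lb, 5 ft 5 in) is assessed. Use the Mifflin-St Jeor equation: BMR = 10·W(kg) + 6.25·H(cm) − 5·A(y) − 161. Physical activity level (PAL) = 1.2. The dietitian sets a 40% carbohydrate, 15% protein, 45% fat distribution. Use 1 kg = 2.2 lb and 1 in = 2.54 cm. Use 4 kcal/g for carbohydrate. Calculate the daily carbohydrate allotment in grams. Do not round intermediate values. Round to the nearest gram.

220 g/day

Convert to metric: weight = 307 ÷ 2.2 = 139.5455 kg; height = (5×12 + 5) × 2.54 = 65 × 2.54 = 165.1 cm.
Mifflin-St Jeor (female): BMR = 10(139.5455) + 6.25(165.1) − 5(87) − 161 = 1395.4545 + 1031.875 − 435 − 161 = 1831.3295 kcal/day.
TEE = 1831.3295 × 1.2 = 2197.5955 kcal/day.
Carbohydrate energy = 40% × 2197.5955 = 879.0382 kcal.
Carbohydrate = 879.0382 ÷ 4 kcal/g = 219.7595 g.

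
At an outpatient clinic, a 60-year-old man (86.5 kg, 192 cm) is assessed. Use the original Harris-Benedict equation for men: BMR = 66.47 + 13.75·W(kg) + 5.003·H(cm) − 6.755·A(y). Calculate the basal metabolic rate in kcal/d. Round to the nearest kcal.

1811 kcal/d

Harris-Benedict: BMR = 66.47 + 13.75(86.5) + 5.003(192) − 6.755(60) = 1811.121 kcal/day.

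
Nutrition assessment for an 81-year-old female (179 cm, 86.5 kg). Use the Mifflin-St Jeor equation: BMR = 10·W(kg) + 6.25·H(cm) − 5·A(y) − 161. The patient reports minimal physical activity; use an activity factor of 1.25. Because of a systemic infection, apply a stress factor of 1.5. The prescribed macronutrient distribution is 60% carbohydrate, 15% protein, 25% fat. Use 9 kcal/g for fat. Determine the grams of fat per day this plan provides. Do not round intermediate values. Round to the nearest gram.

Mifflin-St Jeor (female): BMR = 10(86.5) + 6.25(179) − 5(81) − 161 = 865 + 1118.75 − 405 − 161 = 1417.75 kcal/day.
TEE = 1417.75 × 1.25 = 1772.1875 kcal/day.
With stress factor 1.5: 1772.1875 × 1.5 = 2658.2813 kcal/day.
Fat energy = 25% × 2658.2813 = 664.5703 kcal.
Fat = 664.5703 ÷ 9 kcal/g = 73.8411 g.

74 g/day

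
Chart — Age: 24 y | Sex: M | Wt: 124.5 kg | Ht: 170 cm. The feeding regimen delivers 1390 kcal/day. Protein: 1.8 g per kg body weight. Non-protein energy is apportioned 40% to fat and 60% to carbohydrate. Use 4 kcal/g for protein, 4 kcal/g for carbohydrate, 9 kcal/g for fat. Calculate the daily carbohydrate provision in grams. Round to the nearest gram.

Protein = 1.8 × 124.5 = 224.1 g → 224.1 × 4 = 896.4 kcal.
Non-protein calories = 1390 − 896.4 = 493.6 kcal.
Fat: 40% × 493.6 = 197.44 kcal; carbohydrate: 296.16 kcal.
Carbohydrate: 296.16 kcal ÷ 4 kcal/g = 74.04 g.

74 g/day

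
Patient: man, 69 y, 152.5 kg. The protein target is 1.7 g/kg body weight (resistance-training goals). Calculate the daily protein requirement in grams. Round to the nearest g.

Protein = 1.7 g/kg × 152.5 kg = 259.25 g/day.

259 g/day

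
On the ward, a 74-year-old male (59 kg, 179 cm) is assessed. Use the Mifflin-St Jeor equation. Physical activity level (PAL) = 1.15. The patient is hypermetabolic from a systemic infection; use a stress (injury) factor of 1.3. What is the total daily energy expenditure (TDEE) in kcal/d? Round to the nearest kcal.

2009 kcal/d

Mifflin-St Jeor (male): BMR = 10(59) + 6.25(179) − 5(74) + 5 = 590 + 1118.75 − 370 + 5 = 1343.75 kcal/day.
TEE = BMR × activity factor = 1343.75 × 1.15 = 1545.3125 kcal/day.
Apply stress factor: 1545.3125 × 1.3 = 2008.9063 kcal/day.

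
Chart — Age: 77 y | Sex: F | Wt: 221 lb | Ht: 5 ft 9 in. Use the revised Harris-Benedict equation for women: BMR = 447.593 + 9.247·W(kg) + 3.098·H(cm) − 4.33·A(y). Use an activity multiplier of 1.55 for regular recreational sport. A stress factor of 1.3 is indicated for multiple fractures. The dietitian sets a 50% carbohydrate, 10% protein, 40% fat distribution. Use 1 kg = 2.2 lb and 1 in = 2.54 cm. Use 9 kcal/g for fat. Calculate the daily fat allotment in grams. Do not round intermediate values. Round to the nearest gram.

142 g/day

Convert to metric: weight = 221 ÷ 2.2 = 100.4545 kg; height = (5×12 + 9) × 2.54 = 69 × 2.54 = 175.26 cm.
Harris-Benedict: BMR = 447.593 + 9.247(100.4545) + 3.098(175.26) − 4.33(77) = 1586.0417 kcal/day.
TEE = 1586.0417 × 1.55 = 2458.3646 kcal/day.
With stress factor 1.3: 2458.3646 × 1.3 = 3195.8739 kcal/day.
Fat energy = 40% × 3195.8739 = 1278.3496 kcal.
Fat = 1278.3496 ÷ 9 kcal/g = 142.0388 g.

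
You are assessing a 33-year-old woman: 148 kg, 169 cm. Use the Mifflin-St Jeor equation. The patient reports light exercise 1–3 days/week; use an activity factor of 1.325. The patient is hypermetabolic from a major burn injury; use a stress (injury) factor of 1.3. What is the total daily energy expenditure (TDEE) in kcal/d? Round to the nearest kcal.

Mifflin-St Jeor (female): BMR = 10(148) + 6.25(169) − 5(33) − 161 = 1480 + 1056.25 − 165 − 161 = 2210.25 kcal/day.
TEE = BMR × activity factor = 2210.25 × 1.325 = 2928.5813 kcal/day.
Apply stress factor: 2928.5813 × 1.3 = 3807.1556 kcal/day.

3807 kcal/d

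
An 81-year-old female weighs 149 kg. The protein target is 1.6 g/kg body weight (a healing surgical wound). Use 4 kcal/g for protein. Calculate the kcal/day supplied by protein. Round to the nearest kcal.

954 kcal/day

Protein = 1.6 g/kg × 149 kg = 238.4 g/day.
Protein energy = 238.4 g × 4 kcal/g = 953.6 kcal/day.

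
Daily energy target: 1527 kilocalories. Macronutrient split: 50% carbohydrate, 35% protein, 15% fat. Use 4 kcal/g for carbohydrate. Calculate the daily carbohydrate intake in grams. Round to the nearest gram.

191 g/day

Carbohydrate energy = 50% × 1527 = 763.5 kcal.
At 4 kcal/g: 763.5 ÷ 4 = 190.875 g.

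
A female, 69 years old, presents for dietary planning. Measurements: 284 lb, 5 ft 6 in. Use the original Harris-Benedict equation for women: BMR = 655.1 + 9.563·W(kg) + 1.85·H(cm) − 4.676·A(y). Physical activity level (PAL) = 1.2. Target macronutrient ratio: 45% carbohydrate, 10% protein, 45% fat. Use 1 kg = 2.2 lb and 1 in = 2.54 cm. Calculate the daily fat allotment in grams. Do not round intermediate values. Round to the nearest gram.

113 g/day

Convert to metric: weight = 284 ÷ 2.2 = 129.0909 kg; height = (5×12 + 6) × 2.54 = 66 × 2.54 = 167.64 cm.
Harris-Benedict: BMR = 655.1 + 9.563(129.0909) + 1.85(167.64) − 4.676(69) = 1877.0864 kcal/day.
TEE = 1877.0864 × 1.2 = 2252.5036 kcal/day.
Fat energy = 45% × 2252.5036 = 1013.6266 kcal.
Fat = 1013.6266 ÷ 9 kcal/g = 112.6252 g.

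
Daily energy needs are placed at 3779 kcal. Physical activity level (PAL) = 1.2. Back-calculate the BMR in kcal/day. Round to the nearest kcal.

3149 kcal/day

BMR = TEE ÷ activity factor = 3779 ÷ 1.2 = 3149.1667 kcal/day.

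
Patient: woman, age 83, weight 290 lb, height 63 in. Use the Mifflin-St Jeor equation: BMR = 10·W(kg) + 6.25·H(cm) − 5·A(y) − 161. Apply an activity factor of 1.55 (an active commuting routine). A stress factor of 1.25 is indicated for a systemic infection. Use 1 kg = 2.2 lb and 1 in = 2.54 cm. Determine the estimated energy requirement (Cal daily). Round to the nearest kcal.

Convert to metric: weight = 290 ÷ 2.2 = 131.8182 kg; height = 63 × 2.54 = 160.02 cm.
Mifflin-St Jeor (female): BMR = 10(131.8182) + 6.25(160.02) − 5(83) − 161 = 1318.1818 + 1000.125 − 415 − 161 = 1742.3068 kcal/day.
TEE = BMR × activity factor = 1742.3068 × 1.55 = 2700.5756 kcal/day.
Apply stress factor: 2700.5756 × 1.25 = 3375.7195 kcal/day.

3376 Cal daily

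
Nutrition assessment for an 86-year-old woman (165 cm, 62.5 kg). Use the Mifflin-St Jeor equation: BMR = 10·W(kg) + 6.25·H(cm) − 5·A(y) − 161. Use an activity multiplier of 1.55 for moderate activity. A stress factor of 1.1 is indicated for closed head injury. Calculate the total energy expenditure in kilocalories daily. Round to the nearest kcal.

Mifflin-St Jeor (female): BMR = 10(62.5) + 6.25(165) − 5(86) − 161 = 625 + 1031.25 − 430 − 161 = 1065.25 kcal/day.
TEE = BMR × activity factor = 1065.25 × 1.55 = 1651.1375 kcal/day.
Apply stress factor: 1651.1375 × 1.1 = 1816.2513 kcal/day.

1816 kilocalories daily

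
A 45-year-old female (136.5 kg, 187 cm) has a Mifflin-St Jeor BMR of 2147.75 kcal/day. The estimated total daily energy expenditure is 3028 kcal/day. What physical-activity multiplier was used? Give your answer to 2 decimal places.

1.41

Activity factor = TEE ÷ BMR = 3028 ÷ 2147.75 = 1.41.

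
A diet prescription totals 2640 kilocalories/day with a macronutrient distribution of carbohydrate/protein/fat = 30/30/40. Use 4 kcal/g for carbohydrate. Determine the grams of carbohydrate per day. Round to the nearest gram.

Carbohydrate energy = 30% × 2640 = 792 kcal.
At 4 kcal/g: 792 ÷ 4 = 198 g.

198 g/day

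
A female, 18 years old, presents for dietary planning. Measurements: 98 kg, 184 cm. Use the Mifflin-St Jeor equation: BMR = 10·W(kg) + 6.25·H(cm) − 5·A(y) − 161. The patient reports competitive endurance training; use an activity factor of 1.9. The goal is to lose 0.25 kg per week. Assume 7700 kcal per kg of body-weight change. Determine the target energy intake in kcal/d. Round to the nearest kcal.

3295 kcal/d

Mifflin-St Jeor (female): BMR = 10(98) + 6.25(184) − 5(18) − 161 = 980 + 1150 − 90 − 161 = 1879 kcal/day.
TEE = 1879 × 1.9 = 3570.1 kcal/day.
Required daily deficit = 0.25 × 7700 ÷ 7 = 275 kcal/day.
Target intake = 3570.1 − 275 = 3295.1 kcal/day.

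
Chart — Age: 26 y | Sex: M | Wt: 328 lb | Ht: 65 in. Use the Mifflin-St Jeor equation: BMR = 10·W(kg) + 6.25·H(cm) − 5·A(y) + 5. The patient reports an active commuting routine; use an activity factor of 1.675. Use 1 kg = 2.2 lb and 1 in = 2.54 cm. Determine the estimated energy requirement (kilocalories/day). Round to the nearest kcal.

Convert to metric: weight = 328 ÷ 2.2 = 149.0909 kg; height = 65 × 2.54 = 165.1 cm.
Mifflin-St Jeor (male): BMR = 10(149.0909) + 6.25(165.1) − 5(26) + 5 = 1490.9091 + 1031.875 − 130 + 5 = 2397.7841 kcal/day.
TEE = BMR × activity factor = 2397.7841 × 1.675 = 4016.2884 kcal/day.

4016 kilocalories/day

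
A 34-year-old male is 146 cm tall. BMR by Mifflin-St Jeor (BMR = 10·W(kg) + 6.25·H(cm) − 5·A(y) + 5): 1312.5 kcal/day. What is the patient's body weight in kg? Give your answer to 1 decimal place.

1312.5 = 10·W + 6.25(146) − 5(34) + 5
10·W = 1312.5 − 747.5 = 565, so W = 56.5 kg.

56.5 kg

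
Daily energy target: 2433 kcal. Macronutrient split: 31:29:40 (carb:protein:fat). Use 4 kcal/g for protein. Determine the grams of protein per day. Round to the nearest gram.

176 g/day

Protein energy = 29% × 2433 = 705.57 kcal.
At 4 kcal/g: 705.57 ÷ 4 = 176.3925 g.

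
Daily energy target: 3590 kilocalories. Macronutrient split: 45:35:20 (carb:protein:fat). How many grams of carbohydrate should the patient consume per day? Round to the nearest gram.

Carbohydrate energy = 45% × 3590 = 1615.5 kcal.
At 4 kcal/g: 1615.5 ÷ 4 = 403.875 g.

404 g/day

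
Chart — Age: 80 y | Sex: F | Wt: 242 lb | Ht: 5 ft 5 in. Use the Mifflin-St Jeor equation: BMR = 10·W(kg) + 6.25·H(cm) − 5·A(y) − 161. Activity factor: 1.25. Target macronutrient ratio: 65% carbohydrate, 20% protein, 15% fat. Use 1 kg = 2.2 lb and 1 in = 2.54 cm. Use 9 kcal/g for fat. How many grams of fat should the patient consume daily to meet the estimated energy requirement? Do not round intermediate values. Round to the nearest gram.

Convert to metric: weight = 242 ÷ 2.2 = 110 kg; height = (5×12 + 5) × 2.54 = 65 × 2.54 = 165.1 cm.
Mifflin-St Jeor (female): BMR = 10(110) + 6.25(165.1) − 5(80) − 161 = 1100 + 1031.875 − 400 − 161 = 1570.875 kcal/day.
TEE = 1570.875 × 1.25 = 1963.5938 kcal/day.
Fat energy = 15% × 1963.5938 = 294.5391 kcal.
Fat = 294.5391 ÷ 9 kcal/g = 32.7266 g.

33 g/day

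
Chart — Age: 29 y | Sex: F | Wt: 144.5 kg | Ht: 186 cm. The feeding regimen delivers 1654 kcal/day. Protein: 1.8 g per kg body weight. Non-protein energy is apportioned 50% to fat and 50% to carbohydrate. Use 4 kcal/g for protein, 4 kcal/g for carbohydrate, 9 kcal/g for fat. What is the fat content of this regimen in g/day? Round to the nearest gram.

34 g/day

Protein = 1.8 × 144.5 = 260.1 g → 260.1 × 4 = 1040.4 kcal.
Non-protein calories = 1654 − 1040.4 = 613.6 kcal.
Fat: 50% × 613.6 = 306.8 kcal; carbohydrate: 306.8 kcal.
Fat: 306.8 kcal ÷ 9 kcal/g = 34.0889 g.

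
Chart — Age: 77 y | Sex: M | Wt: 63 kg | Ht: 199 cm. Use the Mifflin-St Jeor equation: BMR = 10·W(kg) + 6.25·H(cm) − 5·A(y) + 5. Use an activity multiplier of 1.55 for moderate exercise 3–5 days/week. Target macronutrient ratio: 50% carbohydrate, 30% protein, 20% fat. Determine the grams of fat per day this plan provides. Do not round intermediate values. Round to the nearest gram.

Mifflin-St Jeor (male): BMR = 10(63) + 6.25(199) − 5(77) + 5 = 630 + 1243.75 − 385 + 5 = 1493.75 kcal/day.
TEE = 1493.75 × 1.55 = 2315.3125 kcal/day.
Fat energy = 20% × 2315.3125 = 463.0625 kcal.
Fat = 463.0625 ÷ 9 kcal/g = 51.4514 g.

51 g/day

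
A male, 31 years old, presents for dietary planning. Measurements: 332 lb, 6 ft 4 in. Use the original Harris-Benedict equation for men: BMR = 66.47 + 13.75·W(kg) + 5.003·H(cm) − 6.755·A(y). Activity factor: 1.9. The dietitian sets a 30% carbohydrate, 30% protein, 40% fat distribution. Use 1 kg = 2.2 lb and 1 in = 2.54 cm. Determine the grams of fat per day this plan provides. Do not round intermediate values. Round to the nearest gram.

Convert to metric: weight = 332 ÷ 2.2 = 150.9091 kg; height = (6×12 + 4) × 2.54 = 76 × 2.54 = 193.04 cm.
Harris-Benedict: BMR = 66.47 + 13.75(150.9091) + 5.003(193.04) − 6.755(31) = 2897.8441 kcal/day.
TEE = 2897.8441 × 1.9 = 5505.9038 kcal/day.
Fat energy = 40% × 5505.9038 = 2202.3615 kcal.
Fat = 2202.3615 ÷ 9 kcal/g = 244.7068 g.

245 g/day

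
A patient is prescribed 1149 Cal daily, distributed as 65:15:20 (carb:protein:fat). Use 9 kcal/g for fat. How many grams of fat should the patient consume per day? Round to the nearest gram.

Fat energy = 20% × 1149 = 229.8 kcal.
At 9 kcal/g: 229.8 ÷ 9 = 25.5333 g.

26 g/day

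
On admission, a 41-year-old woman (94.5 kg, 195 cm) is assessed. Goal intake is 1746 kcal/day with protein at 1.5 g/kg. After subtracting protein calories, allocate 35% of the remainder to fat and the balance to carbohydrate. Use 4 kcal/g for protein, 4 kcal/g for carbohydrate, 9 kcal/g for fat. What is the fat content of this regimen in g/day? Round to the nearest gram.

46 g/day

Protein = 1.5 × 94.5 = 141.75 g → 141.75 × 4 = 567 kcal.
Non-protein calories = 1746 − 567 = 1179 kcal.
Fat: 35% × 1179 = 412.65 kcal; carbohydrate: 766.35 kcal.
Fat: 412.65 kcal ÷ 9 kcal/g = 45.85 g.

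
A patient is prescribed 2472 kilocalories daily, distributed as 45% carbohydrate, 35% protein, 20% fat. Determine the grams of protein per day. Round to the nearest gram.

Protein energy = 35% × 2472 = 865.2 kcal.
At 4 kcal/g: 865.2 ÷ 4 = 216.3 g.

216 g/day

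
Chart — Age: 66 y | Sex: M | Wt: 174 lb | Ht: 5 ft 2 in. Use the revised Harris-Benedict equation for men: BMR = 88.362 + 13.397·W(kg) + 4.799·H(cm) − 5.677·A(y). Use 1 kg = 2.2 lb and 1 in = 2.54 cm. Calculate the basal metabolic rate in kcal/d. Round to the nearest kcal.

1529 kcal/d

Convert to metric: weight = 174 ÷ 2.2 = 79.0909 kg; height = (5×12 + 2) × 2.54 = 62 × 2.54 = 157.48 cm.
Harris-Benedict: BMR = 88.362 + 13.397(79.0909) + 4.799(157.48) − 5.677(66) = 1529.0074 kcal/day.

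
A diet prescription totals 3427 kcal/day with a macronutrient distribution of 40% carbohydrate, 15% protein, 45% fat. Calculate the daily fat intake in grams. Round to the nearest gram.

Fat energy = 45% × 3427 = 1542.15 kcal.
At 9 kcal/g: 1542.15 ÷ 9 = 171.35 g.

171 g/day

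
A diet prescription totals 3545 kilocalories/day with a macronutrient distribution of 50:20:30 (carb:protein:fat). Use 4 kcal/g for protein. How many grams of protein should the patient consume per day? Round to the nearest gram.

Protein energy = 20% × 3545 = 709 kcal.
At 4 kcal/g: 709 ÷ 4 = 177.25 g.

177 g/day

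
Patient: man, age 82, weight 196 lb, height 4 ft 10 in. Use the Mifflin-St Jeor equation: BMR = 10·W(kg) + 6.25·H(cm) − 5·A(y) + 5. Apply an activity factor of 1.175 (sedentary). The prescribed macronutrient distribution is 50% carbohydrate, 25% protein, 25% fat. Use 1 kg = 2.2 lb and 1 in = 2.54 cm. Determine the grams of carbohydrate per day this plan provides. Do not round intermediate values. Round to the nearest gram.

Convert to metric: weight = 196 ÷ 2.2 = 89.0909 kg; height = (4×12 + 10) × 2.54 = 58 × 2.54 = 147.32 cm.
Mifflin-St Jeor (male): BMR = 10(89.0909) + 6.25(147.32) − 5(82) + 5 = 890.9091 + 920.75 − 410 + 5 = 1406.6591 kcal/day.
TEE = 1406.6591 × 1.175 = 1652.8244 kcal/day.
Carbohydrate energy = 50% × 1652.8244 = 826.4122 kcal.
Carbohydrate = 826.4122 ÷ 4 kcal/g = 206.6031 g.

207 g/day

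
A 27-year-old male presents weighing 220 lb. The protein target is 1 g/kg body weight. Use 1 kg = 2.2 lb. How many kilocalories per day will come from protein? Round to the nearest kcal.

400 kcal/day

Weight in kg = 220 ÷ 2.2 = 100 kg.
Protein = 1 g/kg × 100 kg = 100 g/day.
Protein energy = 100 g × 4 kcal/g = 400 kcal/day.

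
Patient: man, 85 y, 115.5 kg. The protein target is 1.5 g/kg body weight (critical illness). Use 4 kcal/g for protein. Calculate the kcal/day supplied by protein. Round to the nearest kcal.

Protein = 1.5 g/kg × 115.5 kg = 173.25 g/day.
Protein energy = 173.25 g × 4 kcal/g = 693 kcal/day.

693 kcal/day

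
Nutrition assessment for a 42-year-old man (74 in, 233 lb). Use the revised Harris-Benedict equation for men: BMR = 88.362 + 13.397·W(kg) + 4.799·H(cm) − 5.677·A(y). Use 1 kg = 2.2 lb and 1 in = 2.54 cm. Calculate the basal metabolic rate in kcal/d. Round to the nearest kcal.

2171 kcal/d

Convert to metric: weight = 233 ÷ 2.2 = 105.9091 kg; height = 74 × 2.54 = 187.96 cm.
Harris-Benedict: BMR = 88.362 + 13.397(105.9091) + 4.799(187.96) − 5.677(42) = 2170.8121 kcal/day.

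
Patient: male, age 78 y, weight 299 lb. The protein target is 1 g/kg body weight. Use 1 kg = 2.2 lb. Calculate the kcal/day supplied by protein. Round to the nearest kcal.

Weight in kg = 299 ÷ 2.2 = 135.9091 kg.
Protein = 1 g/kg × 135.9091 kg = 135.9091 g/day.
Protein energy = 135.9091 g × 4 kcal/g = 543.6364 kcal/day.

544 kcal/day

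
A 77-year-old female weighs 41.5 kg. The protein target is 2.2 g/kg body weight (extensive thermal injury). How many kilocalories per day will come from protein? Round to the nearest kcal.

365 kcal/day

Protein = 2.2 g/kg × 41.5 kg = 91.3 g/day.
Protein energy = 91.3 g × 4 kcal/g = 365.2 kcal/day.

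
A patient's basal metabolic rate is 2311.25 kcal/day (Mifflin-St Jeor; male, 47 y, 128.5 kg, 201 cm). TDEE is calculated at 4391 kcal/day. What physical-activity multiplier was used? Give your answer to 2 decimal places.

Activity factor = TEE ÷ BMR = 4391 ÷ 2311.25 = 1.9.

1.90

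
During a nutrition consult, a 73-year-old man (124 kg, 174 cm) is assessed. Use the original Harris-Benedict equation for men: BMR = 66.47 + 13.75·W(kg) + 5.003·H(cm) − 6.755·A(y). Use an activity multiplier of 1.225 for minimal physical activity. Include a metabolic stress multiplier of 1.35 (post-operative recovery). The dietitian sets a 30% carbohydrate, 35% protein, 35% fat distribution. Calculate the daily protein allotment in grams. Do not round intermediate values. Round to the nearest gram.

Harris-Benedict: BMR = 66.47 + 13.75(124) + 5.003(174) − 6.755(73) = 2148.877 kcal/day.
TEE = 2148.877 × 1.225 = 2632.3743 kcal/day.
With stress factor 1.35: 2632.3743 × 1.35 = 3553.7053 kcal/day.
Protein energy = 35% × 3553.7053 = 1243.7969 kcal.
Protein = 1243.7969 ÷ 4 kcal/g = 310.9492 g.

311 g/day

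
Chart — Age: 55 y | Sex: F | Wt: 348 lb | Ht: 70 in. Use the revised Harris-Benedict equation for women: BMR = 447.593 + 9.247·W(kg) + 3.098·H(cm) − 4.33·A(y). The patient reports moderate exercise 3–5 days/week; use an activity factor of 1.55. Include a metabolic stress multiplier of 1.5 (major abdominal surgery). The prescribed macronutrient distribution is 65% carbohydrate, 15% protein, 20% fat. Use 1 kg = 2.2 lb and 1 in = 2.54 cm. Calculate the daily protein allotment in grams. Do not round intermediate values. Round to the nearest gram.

Convert to metric: weight = 348 ÷ 2.2 = 158.1818 kg; height = 70 × 2.54 = 177.8 cm.
Harris-Benedict: BMR = 447.593 + 9.247(158.1818) + 3.098(177.8) − 4.33(55) = 2222.9747 kcal/day.
TEE = 2222.9747 × 1.55 = 3445.6107 kcal/day.
With stress factor 1.5: 3445.6107 × 1.5 = 5168.4161 kcal/day.
Protein energy = 15% × 5168.4161 = 775.2624 kcal.
Protein = 775.2624 ÷ 4 kcal/g = 193.8156 g.

194 g/day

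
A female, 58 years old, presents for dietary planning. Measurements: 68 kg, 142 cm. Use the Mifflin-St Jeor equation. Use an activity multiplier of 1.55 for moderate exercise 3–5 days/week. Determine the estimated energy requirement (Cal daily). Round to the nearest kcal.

Mifflin-St Jeor (female): BMR = 10(68) + 6.25(142) − 5(58) − 161 = 680 + 887.5 − 290 − 161 = 1116.5 kcal/day.
TEE = BMR × activity factor = 1116.5 × 1.55 = 1730.575 kcal/day.

1731 Cal daily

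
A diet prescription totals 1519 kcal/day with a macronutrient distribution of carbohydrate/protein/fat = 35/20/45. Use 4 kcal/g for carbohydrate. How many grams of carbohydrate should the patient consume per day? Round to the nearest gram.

Carbohydrate energy = 35% × 1519 = 531.65 kcal.
At 4 kcal/g: 531.65 ÷ 4 = 132.9125 g.

133 g/day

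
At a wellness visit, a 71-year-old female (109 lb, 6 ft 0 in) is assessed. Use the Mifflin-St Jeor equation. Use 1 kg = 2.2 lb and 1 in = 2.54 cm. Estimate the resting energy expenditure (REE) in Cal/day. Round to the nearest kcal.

Convert to metric: weight = 109 ÷ 2.2 = 49.5455 kg; height = (6×12 + 0) × 2.54 = 72 × 2.54 = 182.88 cm.
Mifflin-St Jeor (female): BMR = 10(49.5455) + 6.25(182.88) − 5(71) − 161 = 495.4545 + 1143 − 355 − 161 = 1122.4545 kcal/day.

1122 Cal/day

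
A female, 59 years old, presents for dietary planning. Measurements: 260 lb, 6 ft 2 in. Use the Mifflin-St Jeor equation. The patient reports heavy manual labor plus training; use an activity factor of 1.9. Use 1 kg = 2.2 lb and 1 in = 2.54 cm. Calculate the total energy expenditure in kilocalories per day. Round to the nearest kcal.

Convert to metric: weight = 260 ÷ 2.2 = 118.1818 kg; height = (6×12 + 2) × 2.54 = 74 × 2.54 = 187.96 cm.
Mifflin-St Jeor (female): BMR = 10(118.1818) + 6.25(187.96) − 5(59) − 161 = 1181.8182 + 1174.75 − 295 − 161 = 1900.5682 kcal/day.
TEE = BMR × activity factor = 1900.5682 × 1.9 = 3611.0795 kcal/day.

3611 kilocalories per day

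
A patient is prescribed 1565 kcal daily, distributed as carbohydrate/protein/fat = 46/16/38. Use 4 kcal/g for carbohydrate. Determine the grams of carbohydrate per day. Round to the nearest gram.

180 g/day

Carbohydrate energy = 46% × 1565 = 719.9 kcal.
At 4 kcal/g: 719.9 ÷ 4 = 179.975 g.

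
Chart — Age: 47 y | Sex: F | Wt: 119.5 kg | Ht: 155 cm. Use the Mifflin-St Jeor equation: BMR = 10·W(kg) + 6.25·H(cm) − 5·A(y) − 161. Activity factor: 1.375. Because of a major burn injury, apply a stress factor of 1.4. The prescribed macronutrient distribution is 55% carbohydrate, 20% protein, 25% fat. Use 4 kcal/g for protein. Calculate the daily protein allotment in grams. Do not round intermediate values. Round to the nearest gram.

Mifflin-St Jeor (female): BMR = 10(119.5) + 6.25(155) − 5(47) − 161 = 1195 + 968.75 − 235 − 161 = 1767.75 kcal/day.
TEE = 1767.75 × 1.375 = 2430.6563 kcal/day.
With stress factor 1.4: 2430.6563 × 1.4 = 3402.9188 kcal/day.
Protein energy = 20% × 3402.9188 = 680.5838 kcal.
Protein = 680.5838 ÷ 4 kcal/g = 170.1459 g.

170 g/day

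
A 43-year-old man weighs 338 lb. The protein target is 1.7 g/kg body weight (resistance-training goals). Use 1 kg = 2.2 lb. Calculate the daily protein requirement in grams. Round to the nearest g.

261 g/day

Weight in kg = 338 ÷ 2.2 = 153.6364 kg.
Protein = 1.7 g/kg × 153.6364 kg = 261.1818 g/day.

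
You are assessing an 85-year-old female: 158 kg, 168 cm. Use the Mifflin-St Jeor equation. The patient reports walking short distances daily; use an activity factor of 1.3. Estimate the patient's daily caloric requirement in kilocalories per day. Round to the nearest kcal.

2657 kilocalories per day

Mifflin-St Jeor (female): BMR = 10(158) + 6.25(168) − 5(85) − 161 = 1580 + 1050 − 425 − 161 = 2044 kcal/day.
TEE = BMR × activity factor = 2044 × 1.3 = 2657.2 kcal/day.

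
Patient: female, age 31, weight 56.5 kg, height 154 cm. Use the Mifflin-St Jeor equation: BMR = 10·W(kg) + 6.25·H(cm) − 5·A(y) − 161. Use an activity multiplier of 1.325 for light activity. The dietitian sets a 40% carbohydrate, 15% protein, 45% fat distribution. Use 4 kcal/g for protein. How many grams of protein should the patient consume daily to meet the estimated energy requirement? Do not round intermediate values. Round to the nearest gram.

60 g/day

Mifflin-St Jeor (female): BMR = 10(56.5) + 6.25(154) − 5(31) − 161 = 565 + 962.5 − 155 − 161 = 1211.5 kcal/day.
TEE = 1211.5 × 1.325 = 1605.2375 kcal/day.
Protein energy = 15% × 1605.2375 = 240.7856 kcal.
Protein = 240.7856 ÷ 4 kcal/g = 60.1964 g.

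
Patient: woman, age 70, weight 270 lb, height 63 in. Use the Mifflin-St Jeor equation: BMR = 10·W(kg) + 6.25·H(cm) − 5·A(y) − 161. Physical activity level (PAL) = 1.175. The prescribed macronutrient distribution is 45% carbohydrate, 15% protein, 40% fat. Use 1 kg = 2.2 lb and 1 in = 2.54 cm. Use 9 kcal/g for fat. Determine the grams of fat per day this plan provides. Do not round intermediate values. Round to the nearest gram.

Convert to metric: weight = 270 ÷ 2.2 = 122.7273 kg; height = 63 × 2.54 = 160.02 cm.
Mifflin-St Jeor (female): BMR = 10(122.7273) + 6.25(160.02) − 5(70) − 161 = 1227.2727 + 1000.125 − 350 − 161 = 1716.3977 kcal/day.
TEE = 1716.3977 × 1.175 = 2016.7673 kcal/day.
Fat energy = 40% × 2016.7673 = 806.7069 kcal.
Fat = 806.7069 ÷ 9 kcal/g = 89.6341 g.

90 g/day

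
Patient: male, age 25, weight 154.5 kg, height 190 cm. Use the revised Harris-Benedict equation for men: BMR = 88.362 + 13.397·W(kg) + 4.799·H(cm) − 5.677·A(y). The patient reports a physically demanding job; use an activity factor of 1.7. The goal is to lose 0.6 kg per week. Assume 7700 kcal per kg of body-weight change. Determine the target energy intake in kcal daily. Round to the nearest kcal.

4318 kcal daily

Harris-Benedict: BMR = 88.362 + 13.397(154.5) + 4.799(190) − 5.677(25) = 2928.0835 kcal/day.
TEE = 2928.0835 × 1.7 = 4977.742 kcal/day.
Required daily deficit = 0.6 × 7700 ÷ 7 = 660 kcal/day.
Target intake = 4977.742 − 660 = 4317.742 kcal/day.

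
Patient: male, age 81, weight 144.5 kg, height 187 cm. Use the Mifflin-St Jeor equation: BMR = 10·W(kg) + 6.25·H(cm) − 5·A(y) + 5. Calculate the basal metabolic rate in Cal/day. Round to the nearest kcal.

2214 Cal/day

Mifflin-St Jeor (male): BMR = 10(144.5) + 6.25(187) − 5(81) + 5 = 1445 + 1168.75 − 405 + 5 = 2213.75 kcal/day.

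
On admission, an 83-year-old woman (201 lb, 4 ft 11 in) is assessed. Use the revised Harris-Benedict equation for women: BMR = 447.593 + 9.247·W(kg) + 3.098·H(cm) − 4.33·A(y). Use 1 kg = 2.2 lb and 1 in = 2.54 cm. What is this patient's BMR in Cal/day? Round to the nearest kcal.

Convert to metric: weight = 201 ÷ 2.2 = 91.3636 kg; height = (4×12 + 11) × 2.54 = 59 × 2.54 = 149.86 cm.
Harris-Benedict: BMR = 447.593 + 9.247(91.3636) + 3.098(149.86) − 4.33(83) = 1397.3088 kcal/day.

1397 Cal/day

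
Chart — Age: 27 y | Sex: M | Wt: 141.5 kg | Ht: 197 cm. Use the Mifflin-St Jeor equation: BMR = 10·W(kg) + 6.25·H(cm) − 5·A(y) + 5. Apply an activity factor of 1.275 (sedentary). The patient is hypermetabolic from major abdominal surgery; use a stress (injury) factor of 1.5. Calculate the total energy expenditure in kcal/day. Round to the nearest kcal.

4812 kcal/day

Mifflin-St Jeor (male): BMR = 10(141.5) + 6.25(197) − 5(27) + 5 = 1415 + 1231.25 − 135 + 5 = 2516.25 kcal/day.
TEE = BMR × activity factor = 2516.25 × 1.275 = 3208.2188 kcal/day.
Apply stress factor: 3208.2188 × 1.5 = 4812.3281 kcal/day.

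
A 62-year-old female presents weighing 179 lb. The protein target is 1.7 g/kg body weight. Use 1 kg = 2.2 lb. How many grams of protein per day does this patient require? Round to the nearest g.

138 g/day

Weight in kg = 179 ÷ 2.2 = 81.3636 kg.
Protein = 1.7 g/kg × 81.3636 kg = 138.3182 g/day.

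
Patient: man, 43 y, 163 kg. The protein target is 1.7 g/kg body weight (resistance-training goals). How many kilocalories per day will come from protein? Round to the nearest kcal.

Protein = 1.7 g/kg × 163 kg = 277.1 g/day.
Protein energy = 277.1 g × 4 kcal/g = 1108.4 kcal/day.

1108 kcal/day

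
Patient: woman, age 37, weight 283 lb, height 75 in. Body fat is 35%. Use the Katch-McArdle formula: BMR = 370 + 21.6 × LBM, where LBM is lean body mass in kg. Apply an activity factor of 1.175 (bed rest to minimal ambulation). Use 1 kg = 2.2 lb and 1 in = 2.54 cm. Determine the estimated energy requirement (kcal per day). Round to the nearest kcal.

2557 kcal per day

Convert to metric: weight = 283 ÷ 2.2 = 128.6364 kg; height = 75 × 2.54 = 190.5 cm.
LBM = 128.6364 × (1 − 0.35) = 83.6136 kg. Katch-McArdle: BMR = 370 + 21.6 × 83.6136 = 2176.0545 kcal/day.
TEE = BMR × activity factor = 2176.0545 × 1.175 = 2556.8641 kcal/day.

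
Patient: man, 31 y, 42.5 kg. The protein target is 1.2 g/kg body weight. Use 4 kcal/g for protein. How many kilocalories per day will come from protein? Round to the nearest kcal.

Protein = 1.2 g/kg × 42.5 kg = 51 g/day.
Protein energy = 51 g × 4 kcal/g = 204 kcal/day.

204 kcal/day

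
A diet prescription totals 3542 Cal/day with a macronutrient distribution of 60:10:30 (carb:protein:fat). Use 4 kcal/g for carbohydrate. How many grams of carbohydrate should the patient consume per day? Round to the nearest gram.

531 g/day

Carbohydrate energy = 60% × 3542 = 2125.2 kcal.
At 4 kcal/g: 2125.2 ÷ 4 = 531.3 g.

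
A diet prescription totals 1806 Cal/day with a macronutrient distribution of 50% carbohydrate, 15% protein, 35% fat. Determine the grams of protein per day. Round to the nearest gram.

Protein energy = 15% × 1806 = 270.9 kcal.
At 4 kcal/g: 270.9 ÷ 4 = 67.725 g.

68 g/day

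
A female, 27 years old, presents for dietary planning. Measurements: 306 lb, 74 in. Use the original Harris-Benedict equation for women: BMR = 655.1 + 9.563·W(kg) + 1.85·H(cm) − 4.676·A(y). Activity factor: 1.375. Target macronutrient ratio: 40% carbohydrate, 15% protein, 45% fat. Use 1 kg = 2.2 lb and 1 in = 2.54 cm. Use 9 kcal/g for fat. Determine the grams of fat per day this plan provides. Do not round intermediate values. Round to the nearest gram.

152 g/day

Convert to metric: weight = 306 ÷ 2.2 = 139.0909 kg; height = 74 × 2.54 = 187.96 cm.
Harris-Benedict: BMR = 655.1 + 9.563(139.0909) + 1.85(187.96) − 4.676(27) = 2206.7004 kcal/day.
TEE = 2206.7004 × 1.375 = 3034.213 kcal/day.
Fat energy = 45% × 3034.213 = 1365.3959 kcal.
Fat = 1365.3959 ÷ 9 kcal/g = 151.7107 g.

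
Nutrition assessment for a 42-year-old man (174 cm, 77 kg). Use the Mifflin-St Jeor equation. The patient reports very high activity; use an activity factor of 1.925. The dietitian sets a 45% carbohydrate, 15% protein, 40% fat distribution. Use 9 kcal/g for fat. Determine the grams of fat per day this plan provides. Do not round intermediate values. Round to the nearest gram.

Mifflin-St Jeor (male): BMR = 10(77) + 6.25(174) − 5(42) + 5 = 770 + 1087.5 − 210 + 5 = 1652.5 kcal/day.
TEE = 1652.5 × 1.925 = 3181.0625 kcal/day.
Fat energy = 40% × 3181.0625 = 1272.425 kcal.
Fat = 1272.425 ÷ 9 kcal/g = 141.3806 g.

141 g/day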